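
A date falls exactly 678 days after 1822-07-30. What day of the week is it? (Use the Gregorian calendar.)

Monday

First find the weekday of Jul 30, 1822. Doomsday rule: the anchor day for the 1800s is Friday. For year 22: 22÷12 = 1 r 10, and 10÷4 = 2, so 1+10+2 = 13.
Friday + 13 ≡ Thursday — that's 1822's doomsday.
In July the doomsday date is Jul 11.
Jul 30 is 19 days after Jul 11; 19 mod 7 = 5, so Thursday + 5 = Tuesday.
678 mod 7 = 6, so 678 days after a Tuesday is Tuesday + 6 = Monday.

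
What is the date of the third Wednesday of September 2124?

September 1, 2124 is a Friday.
The first Wednesday is therefore September 6 (5 days later).
The third Wednesday is 6 + 2×7 = September 20.

September 20, 2124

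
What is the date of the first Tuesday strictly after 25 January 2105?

January 27, 2105

Jan 25, 2105 is a Sunday.
From Sunday to the next Tuesday is 2 days.
Jan 25, 2105 + 2 = Jan 27, 2105.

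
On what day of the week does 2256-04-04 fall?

Doomsday rule: the anchor day for the 2200s is Friday. For year 56: 56÷12 = 4 r 8, and 8÷4 = 2, so 4+8+2 = 14.
Friday + 14 ≡ Friday — that's 2256's doomsday.
In April the doomsday date is Apr 4.
Apr 4 is the doomsday itself: Friday.

Friday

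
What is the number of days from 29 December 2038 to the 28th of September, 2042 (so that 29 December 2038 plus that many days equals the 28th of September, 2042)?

1369

Dec 29, 2038 → Dec 29, 2039: 365 days.
Dec 29, 2039 → Dec 29, 2040: 366 days (Feb 29, 2040 is in that span).
Dec 29, 2040 → Dec 29, 2041: 365 days.
Dec 29, 2041 → Jan 29, 2042: 31 days (December has 31).
Jan 29, 2042 → Feb 28, 2042: 30 days (January has 31).
Feb 28, 2042 → Mar 28, 2042: 28 days (February has 28).
Mar 28, 2042 → Apr 28, 2042: 31 days (March has 31).
Apr 28, 2042 → May 28, 2042: 30 days (April has 30).
May 28, 2042 → Jun 28, 2042: 31 days (May has 31).
Jun 28, 2042 → Jul 28, 2042: 30 days (June has 30).
Jul 28, 2042 → Aug 28, 2042: 31 days (July has 31).
Aug 28, 2042 → Sep 28, 2042: 31 days.
Total: 1369 days.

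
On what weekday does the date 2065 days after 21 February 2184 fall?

Saturday

First find the weekday of Feb 21, 2184. Doomsday rule: the anchor day for the 2100s is Sunday. For year 84: 84÷12 = 7 r 0, and 0÷4 = 0, so 7+0+0 = 7.
Sunday + 7 ≡ Sunday — that's 2184's doomsday.
In February the doomsday date is Feb 29 (2184 is a leap year (divisible by 4)).
Feb 21 is 8 days before Feb 29; 8 mod 7 = 1, so Sunday − 1 = Saturday.
2065 mod 7 = 0, so 2065 days after a Saturday is Saturday + 0 = Saturday.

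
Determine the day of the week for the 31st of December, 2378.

Doomsday rule: the anchor day for the 2300s is Wednesday. For year 78: 78÷12 = 6 r 6, and 6÷4 = 1, so 6+6+1 = 13.
Wednesday + 13 ≡ Tuesday — that's 2378's doomsday.
In December the doomsday date is Dec 12.
Dec 31 is 19 days after Dec 12; 19 mod 7 = 5, so Tuesday + 5 = Sunday.

Sunday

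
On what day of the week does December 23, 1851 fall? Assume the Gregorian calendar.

Tuesday

Doomsday rule: the anchor day for the 1800s is Friday. For year 51: 51÷12 = 4 r 3, and 3÷4 = 0, so 4+3+0 = 7.
Friday + 7 ≡ Friday — that's 1851's doomsday.
In December the doomsday date is Dec 12.
Dec 23 is 11 days after Dec 12; 11 mod 7 = 4, so Friday + 4 = Tuesday.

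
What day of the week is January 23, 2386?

Doomsday rule: the anchor day for the 2300s is Wednesday. For year 86: 86÷12 = 7 r 2, and 2÷4 = 0, so 7+2+0 = 9.
Wednesday + 9 ≡ Friday — that's 2386's doomsday.
In January the doomsday date is Jan 3 (2386 is not a leap year).
Jan 23 is 20 days after Jan 3; 20 mod 7 = 6, so Friday + 6 = Thursday.

Thursday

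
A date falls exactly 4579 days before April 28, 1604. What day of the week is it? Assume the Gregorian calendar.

Tuesday

Apr 28, 1604 is a Wednesday.
4579 mod 7 = 1, so 4579 days before a Wednesday is Wednesday − 1 = Tuesday.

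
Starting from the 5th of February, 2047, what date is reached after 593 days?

September 20, 2048

+365 (one year) → Feb 5, 2048 (228 left).
Feb has 29 days: +25 → Mar 1, 2048 (203 left).
Mar has 31 days: +31 → Apr 1, 2048 (172 left).
Apr has 30 days: +30 → May 1, 2048 (142 left).
May has 31 days: +31 → Jun 1, 2048 (111 left).
Jun has 30 days: +30 → Jul 1, 2048 (81 left).
Jul has 31 days: +31 → Aug 1, 2048 (50 left).
Aug has 31 days: +31 → Sep 1, 2048 (19 left).
+19 → Sep 20, 2048.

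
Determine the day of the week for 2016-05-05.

Doomsday rule: the anchor day for the 2000s is Tuesday. For year 16: 16÷12 = 1 r 4, and 4÷4 = 1, so 1+4+1 = 6.
Tuesday + 6 ≡ Monday — that's 2016's doomsday.
In May the doomsday date is May 9.
May 5 is 4 days before May 9; 4 mod 7 = 4, so Monday − 4 = Thursday.

Thursday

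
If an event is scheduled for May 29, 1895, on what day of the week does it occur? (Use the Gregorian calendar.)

Doomsday rule: the anchor day for the 1800s is Friday. For year 95: 95÷12 = 7 r 11, and 11÷4 = 2, so 7+11+2 = 20.
Friday + 20 ≡ Thursday — that's 1895's doomsday.
In May the doomsday date is May 9.
May 29 is 20 days after May 9; 20 mod 7 = 6, so Thursday + 6 = Wednesday.

Wednesday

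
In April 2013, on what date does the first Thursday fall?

April 4, 2013

April 1, 2013 is a Monday.
The first Thursday is therefore April 4 (3 days later).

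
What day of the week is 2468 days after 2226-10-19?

Monday

First find the weekday of Oct 19, 2226. Doomsday rule: the anchor day for the 2200s is Friday. For year 26: 26÷12 = 2 r 2, and 2÷4 = 0, so 2+2+0 = 4.
Friday + 4 ≡ Tuesday — that's 2226's doomsday.
In October the doomsday date is Oct 10.
Oct 19 is 9 days after Oct 10; 9 mod 7 = 2, so Tuesday + 2 = Thursday.
2468 mod 7 = 4, so 2468 days after a Thursday is Thursday + 4 = Monday.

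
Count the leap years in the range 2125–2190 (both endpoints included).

16

Multiples of 4 in [2125,2190]: 16.
Of those, multiples of 100: 0 (not leap unless ÷400).
Multiples of 400: 0.
Leap years = 16 − 0 + 0 = 16.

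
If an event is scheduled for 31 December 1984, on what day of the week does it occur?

Doomsday rule: the anchor day for the 1900s is Wednesday. For year 84: 84÷12 = 7 r 0, and 0÷4 = 0, so 7+0+0 = 7.
Wednesday + 7 ≡ Wednesday — that's 1984's doomsday.
In December the doomsday date is Dec 12.
Dec 31 is 19 days after Dec 12; 19 mod 7 = 5, so Wednesday + 5 = Monday.

Monday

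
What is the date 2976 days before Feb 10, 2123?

December 18, 2114

−365 (one year) → Feb 10, 2122 (2611 left).
−365 (one year) → Feb 10, 2121 (2246 left).
−366 (one year; includes Feb 29, 2120) → Feb 10, 2120 (1880 left).
−365 (one year) → Feb 10, 2119 (1515 left).
−365 (one year) → Feb 10, 2118 (1150 left).
−365 (one year) → Feb 10, 2117 (785 left).
−366 (one year; includes Feb 29, 2116) → Feb 10, 2116 (419 left).
−365 (one year) → Feb 10, 2115 (54 left).
−10 → Jan 31, 2115 (end of Jan, 31 days; 44 left).
−31 → Dec 31, 2114 (end of Dec, 31 days; 13 left).
−13 → Dec 18, 2114.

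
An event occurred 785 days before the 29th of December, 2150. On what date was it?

−365 (one year) → Dec 29, 2149 (420 left).
−365 (one year) → Dec 29, 2148 (55 left).
−29 → Nov 30, 2148 (end of Nov, 30 days; 26 left).
−26 → Nov 4, 2148.

November 4, 2148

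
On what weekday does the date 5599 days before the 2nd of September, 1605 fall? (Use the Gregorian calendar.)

Saturday

Sep 2, 1605 is a Friday.
5599 mod 7 = 6, so 5599 days before a Friday is Friday − 6 = Saturday.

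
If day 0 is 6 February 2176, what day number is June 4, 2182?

2310

Feb 6, 2176 → Feb 6, 2177: 366 days (Feb 29, 2176 is in that span).
Feb 6, 2177 → Feb 6, 2178: 365 days.
Feb 6, 2178 → Feb 6, 2179: 365 days.
Feb 6, 2179 → Feb 6, 2180: 365 days.
Feb 6, 2180 → Feb 6, 2181: 366 days (Feb 29, 2180 is in that span).
Feb 6, 2181 → Feb 6, 2182: 365 days.
Feb 6, 2182 → Mar 6, 2182: 28 days (February has 28).
Mar 6, 2182 → Apr 6, 2182: 31 days (March has 31).
Apr 6, 2182 → May 6, 2182: 30 days (April has 30).
May 6, 2182 → Jun 4, 2182: 29 days.
Total: 2310 days.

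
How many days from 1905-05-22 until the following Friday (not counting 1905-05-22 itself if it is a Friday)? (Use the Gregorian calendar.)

4

May 22, 1905 is a Monday.
From Monday to the next Friday is 4 days.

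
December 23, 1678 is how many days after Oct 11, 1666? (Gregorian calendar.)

Oct 11, 1666 → Oct 11, 1667: 365 days.
Oct 11, 1667 → Oct 11, 1668: 366 days (Feb 29, 1668 is in that span).
Oct 11, 1668 → Oct 11, 1669: 365 days.
Oct 11, 1669 → Oct 11, 1670: 365 days.
Oct 11, 1670 → Oct 11, 1671: 365 days.
Oct 11, 1671 → Oct 11, 1672: 366 days (Feb 29, 1672 is in that span).
Oct 11, 1672 → Oct 11, 1673: 365 days.
Oct 11, 1673 → Oct 11, 1674: 365 days.
Oct 11, 1674 → Oct 11, 1675: 365 days.
Oct 11, 1675 → Oct 11, 1676: 366 days (Feb 29, 1676 is in that span).
Oct 11, 1676 → Oct 11, 1677: 365 days.
Oct 11, 1677 → Oct 11, 1678: 365 days.
Oct 11, 1678 → Nov 11, 1678: 31 days (October has 31).
Nov 11, 1678 → Dec 11, 1678: 30 days (November has 30).
Dec 11, 1678 → Dec 23, 1678: 12 days.
Total: 4456 days.

4456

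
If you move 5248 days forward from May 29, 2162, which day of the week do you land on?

Thursday

First find the weekday of May 29, 2162. Doomsday rule: the anchor day for the 2100s is Sunday. For year 62: 62÷12 = 5 r 2, and 2÷4 = 0, so 5+2+0 = 7.
Sunday + 7 ≡ Sunday — that's 2162's doomsday.
In May the doomsday date is May 9.
May 29 is 20 days after May 9; 20 mod 7 = 6, so Sunday + 6 = Saturday.
5248 mod 7 = 5, so 5248 days after a Saturday is Saturday + 5 = Thursday.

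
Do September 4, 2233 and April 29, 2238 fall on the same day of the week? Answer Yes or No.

From Sep 4, 2233 to Apr 29, 2238 is 1698 days.
1698 mod 7 = 4, so they are different weekdays.
(Sep 4, 2233 is a Wednesday; Apr 29, 2238 is a Sunday.)

No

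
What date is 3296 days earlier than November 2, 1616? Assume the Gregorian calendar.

October 25, 1607

−366 (one year; includes Feb 29, 1616) → Nov 2, 1615 (2930 left).
−365 (one year) → Nov 2, 1614 (2565 left).
−365 (one year) → Nov 2, 1613 (2200 left).
−365 (one year) → Nov 2, 1612 (1835 left).
−366 (one year; includes Feb 29, 1612) → Nov 2, 1611 (1469 left).
−365 (one year) → Nov 2, 1610 (1104 left).
−365 (one year) → Nov 2, 1609 (739 left).
−365 (one year) → Nov 2, 1608 (374 left).
−2 → Oct 31, 1608 (end of Oct, 31 days; 372 left).
−31 → Sep 30, 1608 (end of Sep, 30 days; 341 left).
−30 → Aug 31, 1608 (end of Aug, 31 days; 311 left).
−31 → Jul 31, 1608 (end of Jul, 31 days; 280 left).
−31 → Jun 30, 1608 (end of Jun, 30 days; 249 left).
−30 → May 31, 1608 (end of May, 31 days; 219 left).
−31 → Apr 30, 1608 (end of Apr, 30 days; 188 left).
−30 → Mar 31, 1608 (end of Mar, 31 days; 158 left).
−31 → Feb 29, 1608 (end of Feb, 29 days; 127 left).
−29 → Jan 31, 1608 (end of Jan, 31 days; 98 left).
−31 → Dec 31, 1607 (end of Dec, 31 days; 67 left).
−31 → Nov 30, 1607 (end of Nov, 30 days; 36 left).
−30 → Oct 31, 1607 (end of Oct, 31 days; 6 left).
−6 → Oct 25, 1607.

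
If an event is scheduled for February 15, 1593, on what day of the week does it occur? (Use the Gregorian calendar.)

Doomsday rule: the anchor day for the 1500s is Wednesday. For year 93: 93÷12 = 7 r 9, and 9÷4 = 2, so 7+9+2 = 18.
Wednesday + 18 ≡ Sunday — that's 1593's doomsday.
In February the doomsday date is Feb 28 (1593 is not a leap year).
Feb 15 is 13 days before Feb 28; 13 mod 7 = 6, so Sunday − 6 = Monday.

Monday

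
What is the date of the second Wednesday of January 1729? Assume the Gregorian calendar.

January 12, 1729

January 1, 1729 is a Saturday.
The first Wednesday is therefore January 5 (4 days later).
The second Wednesday is 5 + 1×7 = January 12.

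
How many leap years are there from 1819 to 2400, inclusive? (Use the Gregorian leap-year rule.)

142

Multiples of 4 in [1819,2400]: 146.
Of those, multiples of 100: 6 (not leap unless ÷400).
Multiples of 400: 2.
Leap years = 146 − 6 + 2 = 142.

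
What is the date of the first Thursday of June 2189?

June 1, 2189 is a Monday.
The first Thursday is therefore June 4 (3 days later).

June 4, 2189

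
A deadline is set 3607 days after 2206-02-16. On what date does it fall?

January 2, 2216

+365 (one year) → Feb 16, 2207 (3242 left).
+365 (one year) → Feb 16, 2208 (2877 left).
+366 (one year; includes Feb 29, 2208) → Feb 16, 2209 (2511 left).
+365 (one year) → Feb 16, 2210 (2146 left).
+365 (one year) → Feb 16, 2211 (1781 left).
+365 (one year) → Feb 16, 2212 (1416 left).
+366 (one year; includes Feb 29, 2212) → Feb 16, 2213 (1050 left).
+365 (one year) → Feb 16, 2214 (685 left).
+365 (one year) → Feb 16, 2215 (320 left).
Feb has 28 days: +13 → Mar 1, 2215 (307 left).
Mar has 31 days: +31 → Apr 1, 2215 (276 left).
Apr has 30 days: +30 → May 1, 2215 (246 left).
May has 31 days: +31 → Jun 1, 2215 (215 left).
Jun has 30 days: +30 → Jul 1, 2215 (185 left).
Jul has 31 days: +31 → Aug 1, 2215 (154 left).
Aug has 31 days: +31 → Sep 1, 2215 (123 left).
Sep has 30 days: +30 → Oct 1, 2215 (93 left).
Oct has 31 days: +31 → Nov 1, 2215 (62 left).
Nov has 30 days: +30 → Dec 1, 2215 (32 left).
Dec has 31 days: +31 → Jan 1, 2216 (1 left).
+1 → Jan 2, 2216.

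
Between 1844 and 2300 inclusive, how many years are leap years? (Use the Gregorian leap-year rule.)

111

Multiples of 4 in [1844,2300]: 115.
Of those, multiples of 100: 5 (not leap unless ÷400).
Multiples of 400: 1.
Leap years = 115 − 5 + 1 = 111.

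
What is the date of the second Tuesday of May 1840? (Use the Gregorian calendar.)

May 12, 1840

May 1, 1840 is a Friday.
The first Tuesday is therefore May 5 (4 days later).
The second Tuesday is 5 + 1×7 = May 12.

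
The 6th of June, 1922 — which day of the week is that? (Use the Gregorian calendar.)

Tuesday

Doomsday rule: the anchor day for the 1900s is Wednesday. For year 22: 22÷12 = 1 r 10, and 10÷4 = 2, so 1+10+2 = 13.
Wednesday + 13 ≡ Tuesday — that's 1922's doomsday.
In June the doomsday date is Jun 6.
Jun 6 is the doomsday itself: Tuesday.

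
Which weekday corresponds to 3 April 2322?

Doomsday rule: the anchor day for the 2300s is Wednesday. For year 22: 22÷12 = 1 r 10, and 10÷4 = 2, so 1+10+2 = 13.
Wednesday + 13 ≡ Tuesday — that's 2322's doomsday.
In April the doomsday date is Apr 4.
Apr 3 is 1 day before Apr 4; 1 mod 7 = 1, so Tuesday − 1 = Monday.

Monday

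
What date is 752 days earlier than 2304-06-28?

−366 (one year; includes Feb 29, 2304) → Jun 28, 2303 (386 left).
−28 → May 31, 2303 (end of May, 31 days; 358 left).
−31 → Apr 30, 2303 (end of Apr, 30 days; 327 left).
−30 → Mar 31, 2303 (end of Mar, 31 days; 297 left).
−31 → Feb 28, 2303 (end of Feb, 28 days; 266 left).
−28 → Jan 31, 2303 (end of Jan, 31 days; 238 left).
−31 → Dec 31, 2302 (end of Dec, 31 days; 207 left).
−31 → Nov 30, 2302 (end of Nov, 30 days; 176 left).
−30 → Oct 31, 2302 (end of Oct, 31 days; 146 left).
−31 → Sep 30, 2302 (end of Sep, 30 days; 115 left).
−30 → Aug 31, 2302 (end of Aug, 31 days; 85 left).
−31 → Jul 31, 2302 (end of Jul, 31 days; 54 left).
−31 → Jun 30, 2302 (end of Jun, 30 days; 23 left).
−23 → Jun 7, 2302.

June 7, 2302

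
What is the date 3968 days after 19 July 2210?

May 30, 2221

+365 (one year) → Jul 19, 2211 (3603 left).
+366 (one year; includes Feb 29, 2212) → Jul 19, 2212 (3237 left).
+365 (one year) → Jul 19, 2213 (2872 left).
+365 (one year) → Jul 19, 2214 (2507 left).
+365 (one year) → Jul 19, 2215 (2142 left).
+366 (one year; includes Feb 29, 2216) → Jul 19, 2216 (1776 left).
+365 (one year) → Jul 19, 2217 (1411 left).
+365 (one year) → Jul 19, 2218 (1046 left).
+365 (one year) → Jul 19, 2219 (681 left).
+366 (one year; includes Feb 29, 2220) → Jul 19, 2220 (315 left).
Jul has 31 days: +13 → Aug 1, 2220 (302 left).
Aug has 31 days: +31 → Sep 1, 2220 (271 left).
Sep has 30 days: +30 → Oct 1, 2220 (241 left).
Oct has 31 days: +31 → Nov 1, 2220 (210 left).
Nov has 30 days: +30 → Dec 1, 2220 (180 left).
Dec has 31 days: +31 → Jan 1, 2221 (149 left).
Jan has 31 days: +31 → Feb 1, 2221 (118 left).
Feb has 28 days: +28 → Mar 1, 2221 (90 left).
Mar has 31 days: +31 → Apr 1, 2221 (59 left).
Apr has 30 days: +30 → May 1, 2221 (29 left).
+29 → May 30, 2221.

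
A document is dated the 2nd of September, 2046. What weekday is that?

Sunday

Doomsday rule: the anchor day for the 2000s is Tuesday. For year 46: 46÷12 = 3 r 10, and 10÷4 = 2, so 3+10+2 = 15.
Tuesday + 15 ≡ Wednesday — that's 2046's doomsday.
In September the doomsday date is Sep 5.
Sep 2 is 3 days before Sep 5; 3 mod 7 = 3, so Wednesday − 3 = Sunday.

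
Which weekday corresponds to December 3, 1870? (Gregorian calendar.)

Doomsday rule: the anchor day for the 1800s is Friday. For year 70: 70÷12 = 5 r 10, and 10÷4 = 2, so 5+10+2 = 17.
Friday + 17 ≡ Monday — that's 1870's doomsday.
In December the doomsday date is Dec 12.
Dec 3 is 9 days before Dec 12; 9 mod 7 = 2, so Monday − 2 = Saturday.

Saturday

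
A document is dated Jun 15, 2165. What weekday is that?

Doomsday rule: the anchor day for the 2100s is Sunday. For year 65: 65÷12 = 5 r 5, and 5÷4 = 1, so 5+5+1 = 11.
Sunday + 11 ≡ Thursday — that's 2165's doomsday.
In June the doomsday date is Jun 6.
Jun 15 is 9 days after Jun 6; 9 mod 7 = 2, so Thursday + 2 = Saturday.

Saturday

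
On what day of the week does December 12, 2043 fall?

Doomsday rule: the anchor day for the 2000s is Tuesday. For year 43: 43÷12 = 3 r 7, and 7÷4 = 1, so 3+7+1 = 11.
Tuesday + 11 ≡ Saturday — that's 2043's doomsday.
In December the doomsday date is Dec 12.
Dec 12 is the doomsday itself: Saturday.

Saturday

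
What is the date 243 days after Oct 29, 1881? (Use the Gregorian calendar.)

Oct has 31 days: +3 → Nov 1, 1881 (240 left).
Nov has 30 days: +30 → Dec 1, 1881 (210 left).
Dec has 31 days: +31 → Jan 1, 1882 (179 left).
Jan has 31 days: +31 → Feb 1, 1882 (148 left).
Feb has 28 days: +28 → Mar 1, 1882 (120 left).
Mar has 31 days: +31 → Apr 1, 1882 (89 left).
Apr has 30 days: +30 → May 1, 1882 (59 left).
May has 31 days: +31 → Jun 1, 1882 (28 left).
+28 → Jun 29, 1882.

June 29, 1882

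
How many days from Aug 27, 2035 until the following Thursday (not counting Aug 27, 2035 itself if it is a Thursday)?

Aug 27, 2035 is a Monday.
From Monday to the next Thursday is 3 days.

3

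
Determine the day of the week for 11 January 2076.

Doomsday rule: the anchor day for the 2000s is Tuesday. For year 76: 76÷12 = 6 r 4, and 4÷4 = 1, so 6+4+1 = 11.
Tuesday + 11 ≡ Saturday — that's 2076's doomsday.
In January the doomsday date is Jan 4 (2076 is a leap year (divisible by 4)).
Jan 11 is 7 days after Jan 4; 7 mod 7 = 0, so Saturday + 0 = Saturday.

Saturday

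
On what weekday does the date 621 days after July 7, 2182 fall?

Friday

First find the weekday of Jul 7, 2182. Doomsday rule: the anchor day for the 2100s is Sunday. For year 82: 82÷12 = 6 r 10, and 10÷4 = 2, so 6+10+2 = 18.
Sunday + 18 ≡ Thursday — that's 2182's doomsday.
In July the doomsday date is Jul 11.
Jul 7 is 4 days before Jul 11; 4 mod 7 = 4, so Thursday − 4 = Sunday.
621 mod 7 = 5, so 621 days after a Sunday is Sunday + 5 = Friday.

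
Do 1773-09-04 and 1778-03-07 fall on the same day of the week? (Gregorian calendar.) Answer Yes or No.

From Sep 4, 1773 to Mar 7, 1778 is 1645 days.
1645 mod 7 = 0, so they are the same weekday.
(Sep 4, 1773 is a Saturday; Mar 7, 1778 is a Saturday.)

Yes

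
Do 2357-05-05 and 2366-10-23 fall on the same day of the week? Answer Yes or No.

Yes

From May 5, 2357 to Oct 23, 2366 is 3458 days.
3458 mod 7 = 0, so they are the same weekday.
(May 5, 2357 is a Sunday; Oct 23, 2366 is a Sunday.)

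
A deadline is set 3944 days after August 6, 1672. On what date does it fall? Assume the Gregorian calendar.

+365 (one year) → Aug 6, 1673 (3579 left).
+365 (one year) → Aug 6, 1674 (3214 left).
+365 (one year) → Aug 6, 1675 (2849 left).
+366 (one year; includes Feb 29, 1676) → Aug 6, 1676 (2483 left).
+365 (one year) → Aug 6, 1677 (2118 left).
+365 (one year) → Aug 6, 1678 (1753 left).
+365 (one year) → Aug 6, 1679 (1388 left).
+366 (one year; includes Feb 29, 1680) → Aug 6, 1680 (1022 left).
+365 (one year) → Aug 6, 1681 (657 left).
+365 (one year) → Aug 6, 1682 (292 left).
Aug has 31 days: +26 → Sep 1, 1682 (266 left).
Sep has 30 days: +30 → Oct 1, 1682 (236 left).
Oct has 31 days: +31 → Nov 1, 1682 (205 left).
Nov has 30 days: +30 → Dec 1, 1682 (175 left).
Dec has 31 days: +31 → Jan 1, 1683 (144 left).
Jan has 31 days: +31 → Feb 1, 1683 (113 left).
Feb has 28 days: +28 → Mar 1, 1683 (85 left).
Mar has 31 days: +31 → Apr 1, 1683 (54 left).
Apr has 30 days: +30 → May 1, 1683 (24 left).
+24 → May 25, 1683.

May 25, 1683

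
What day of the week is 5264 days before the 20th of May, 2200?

First find the weekday of May 20, 2200. Doomsday rule: the anchor day for the 2200s is Friday. For year 00: 0÷12 = 0 r 0, and 0÷4 = 0, so 0+0+0 = 0.
Friday + 0 ≡ Friday — that's 2200's doomsday.
In May the doomsday date is May 9.
May 20 is 11 days after May 9; 11 mod 7 = 4, so Friday + 4 = Tuesday.
5264 mod 7 = 0, so 5264 days before a Tuesday is Tuesday − 0 = Tuesday.

Tuesday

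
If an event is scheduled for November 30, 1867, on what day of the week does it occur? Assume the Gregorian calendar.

Doomsday rule: the anchor day for the 1800s is Friday. For year 67: 67÷12 = 5 r 7, and 7÷4 = 1, so 5+7+1 = 13.
Friday + 13 ≡ Thursday — that's 1867's doomsday.
In November the doomsday date is Nov 7.
Nov 30 is 23 days after Nov 7; 23 mod 7 = 2, so Thursday + 2 = Saturday.

Saturday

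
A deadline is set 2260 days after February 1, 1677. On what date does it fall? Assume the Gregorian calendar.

+365 (one year) → Feb 1, 1678 (1895 left).
+365 (one year) → Feb 1, 1679 (1530 left).
+365 (one year) → Feb 1, 1680 (1165 left).
+366 (one year; includes Feb 29, 1680) → Feb 1, 1681 (799 left).
+365 (one year) → Feb 1, 1682 (434 left).
+365 (one year) → Feb 1, 1683 (69 left).
Feb has 28 days: +28 → Mar 1, 1683 (41 left).
Mar has 31 days: +31 → Apr 1, 1683 (10 left).
+10 → Apr 11, 1683.

April 11, 1683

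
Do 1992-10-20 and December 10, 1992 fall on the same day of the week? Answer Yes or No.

From Oct 20, 1992 to Dec 10, 1992 is 51 days.
51 mod 7 = 2, so they are different weekdays.
(Oct 20, 1992 is a Tuesday; Dec 10, 1992 is a Thursday.)

No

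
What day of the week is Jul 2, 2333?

Sunday

Doomsday rule: the anchor day for the 2300s is Wednesday. For year 33: 33÷12 = 2 r 9, and 9÷4 = 2, so 2+9+2 = 13.
Wednesday + 13 ≡ Tuesday — that's 2333's doomsday.
In July the doomsday date is Jul 11.
Jul 2 is 9 days before Jul 11; 9 mod 7 = 2, so Tuesday − 2 = Sunday.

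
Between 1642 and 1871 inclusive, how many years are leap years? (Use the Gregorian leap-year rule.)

55

Multiples of 4 in [1642,1871]: 57.
Of those, multiples of 100: 2 (not leap unless ÷400).
Multiples of 400: 0.
Leap years = 57 − 2 + 0 = 55.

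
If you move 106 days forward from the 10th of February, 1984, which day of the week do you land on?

Feb 10, 1984 is a Friday.
106 mod 7 = 1, so 106 days after a Friday is Friday + 1 = Saturday.

Saturday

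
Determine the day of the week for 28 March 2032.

Doomsday rule: the anchor day for the 2000s is Tuesday. For year 32: 32÷12 = 2 r 8, and 8÷4 = 2, so 2+8+2 = 12.
Tuesday + 12 ≡ Sunday — that's 2032's doomsday.
In March the doomsday date is Mar 14.
Mar 28 is 14 days after Mar 14; 14 mod 7 = 0, so Sunday + 0 = Sunday.

Sunday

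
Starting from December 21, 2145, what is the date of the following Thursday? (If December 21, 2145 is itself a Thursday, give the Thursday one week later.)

December 23, 2145

Dec 21, 2145 is a Tuesday.
From Tuesday to the next Thursday is 2 days.
Dec 21, 2145 + 2 = Dec 23, 2145.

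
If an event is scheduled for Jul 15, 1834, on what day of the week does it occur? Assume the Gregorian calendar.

Doomsday rule: the anchor day for the 1800s is Friday. For year 34: 34÷12 = 2 r 10, and 10÷4 = 2, so 2+10+2 = 14.
Friday + 14 ≡ Friday — that's 1834's doomsday.
In July the doomsday date is Jul 11.
Jul 15 is 4 days after Jul 11; 4 mod 7 = 4, so Friday + 4 = Tuesday.

Tuesday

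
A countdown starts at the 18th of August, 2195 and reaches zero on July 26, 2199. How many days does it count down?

1438

Aug 18, 2195 → Aug 18, 2196: 366 days (Feb 29, 2196 is in that span).
Aug 18, 2196 → Aug 18, 2197: 365 days.
Aug 18, 2197 → Aug 18, 2198: 365 days.
Aug 18, 2198 → Sep 18, 2198: 31 days (August has 31).
Sep 18, 2198 → Oct 18, 2198: 30 days (September has 30).
Oct 18, 2198 → Nov 18, 2198: 31 days (October has 31).
Nov 18, 2198 → Dec 18, 2198: 30 days (November has 30).
Dec 18, 2198 → Jan 18, 2199: 31 days (December has 31).
Jan 18, 2199 → Feb 18, 2199: 31 days (January has 31).
Feb 18, 2199 → Mar 18, 2199: 28 days (February has 28).
Mar 18, 2199 → Apr 18, 2199: 31 days (March has 31).
Apr 18, 2199 → May 18, 2199: 30 days (April has 30).
May 18, 2199 → Jun 18, 2199: 31 days (May has 31).
Jun 18, 2199 → Jul 18, 2199: 30 days (June has 30).
Jul 18, 2199 → Jul 26, 2199: 8 days.
Total: 1438 days.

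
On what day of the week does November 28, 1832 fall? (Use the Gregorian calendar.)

January 1, 1832 is a Sunday.
Jan 1, 1832 → Feb 1, 1832: 31 days (January has 31).
Feb 1, 1832 → Mar 1, 1832: 29 days (February has 29).
Mar 1, 1832 → Apr 1, 1832: 31 days (March has 31).
Apr 1, 1832 → May 1, 1832: 30 days (April has 30).
May 1, 1832 → Jun 1, 1832: 31 days (May has 31).
Jun 1, 1832 → Jul 1, 1832: 30 days (June has 30).
Jul 1, 1832 → Aug 1, 1832: 31 days (July has 31).
Aug 1, 1832 → Sep 1, 1832: 31 days (August has 31).
Sep 1, 1832 → Oct 1, 1832: 30 days (September has 30).
Oct 1, 1832 → Nov 1, 1832: 31 days (October has 31).
Nov 1, 1832 → Nov 28, 1832: 27 days.
Total: 332 days.
332 mod 7 = 3, so Sunday + 3 = Wednesday.

Wednesday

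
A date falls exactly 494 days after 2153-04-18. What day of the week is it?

Sunday

First find the weekday of Apr 18, 2153. Doomsday rule: the anchor day for the 2100s is Sunday. For year 53: 53÷12 = 4 r 5, and 5÷4 = 1, so 4+5+1 = 10.
Sunday + 10 ≡ Wednesday — that's 2153's doomsday.
In April the doomsday date is Apr 4.
Apr 18 is 14 days after Apr 4; 14 mod 7 = 0, so Wednesday + 0 = Wednesday.
494 mod 7 = 4, so 494 days after a Wednesday is Wednesday + 4 = Sunday.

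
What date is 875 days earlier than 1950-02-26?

−365 (one year) → Feb 26, 1949 (510 left).
−366 (one year; includes Feb 29, 1948) → Feb 26, 1948 (144 left).
−26 → Jan 31, 1948 (end of Jan, 31 days; 118 left).
−31 → Dec 31, 1947 (end of Dec, 31 days; 87 left).
−31 → Nov 30, 1947 (end of Nov, 30 days; 56 left).
−30 → Oct 31, 1947 (end of Oct, 31 days; 26 left).
−26 → Oct 5, 1947.

October 5, 1947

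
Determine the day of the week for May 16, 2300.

Wednesday

Doomsday rule: the anchor day for the 2300s is Wednesday. For year 00: 0÷12 = 0 r 0, and 0÷4 = 0, so 0+0+0 = 0.
Wednesday + 0 ≡ Wednesday — that's 2300's doomsday.
In May the doomsday date is May 9.
May 16 is 7 days after May 9; 7 mod 7 = 0, so Wednesday + 0 = Wednesday.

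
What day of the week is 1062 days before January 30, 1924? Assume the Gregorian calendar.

Friday

First find the weekday of Jan 30, 1924. Doomsday rule: the anchor day for the 1900s is Wednesday. For year 24: 24÷12 = 2 r 0, and 0÷4 = 0, so 2+0+0 = 2.
Wednesday + 2 ≡ Friday — that's 1924's doomsday.
In January the doomsday date is Jan 4 (1924 is a leap year (divisible by 4)).
Jan 30 is 26 days after Jan 4; 26 mod 7 = 5, so Friday + 5 = Wednesday.
1062 mod 7 = 5, so 1062 days before a Wednesday is Wednesday − 5 = Friday.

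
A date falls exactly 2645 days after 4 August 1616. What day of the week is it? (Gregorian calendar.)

Wednesday

First find the weekday of Aug 4, 1616. Doomsday rule: the anchor day for the 1600s is Tuesday. For year 16: 16÷12 = 1 r 4, and 4÷4 = 1, so 1+4+1 = 6.
Tuesday + 6 ≡ Monday — that's 1616's doomsday.
In August the doomsday date is Aug 8.
Aug 4 is 4 days before Aug 8; 4 mod 7 = 4, so Monday − 4 = Thursday.
2645 mod 7 = 6, so 2645 days after a Thursday is Thursday + 6 = Wednesday.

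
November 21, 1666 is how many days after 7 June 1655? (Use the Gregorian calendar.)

Jun 7, 1655 → Jun 7, 1656: 366 days (Feb 29, 1656 is in that span).
Jun 7, 1656 → Jun 7, 1657: 365 days.
Jun 7, 1657 → Jun 7, 1658: 365 days.
Jun 7, 1658 → Jun 7, 1659: 365 days.
Jun 7, 1659 → Jun 7, 1660: 366 days (Feb 29, 1660 is in that span).
Jun 7, 1660 → Jun 7, 1661: 365 days.
Jun 7, 1661 → Jun 7, 1662: 365 days.
Jun 7, 1662 → Jun 7, 1663: 365 days.
Jun 7, 1663 → Jun 7, 1664: 366 days (Feb 29, 1664 is in that span).
Jun 7, 1664 → Jun 7, 1665: 365 days.
Jun 7, 1665 → Jun 7, 1666: 365 days.
Jun 7, 1666 → Jul 7, 1666: 30 days (June has 30).
Jul 7, 1666 → Aug 7, 1666: 31 days (July has 31).
Aug 7, 1666 → Sep 7, 1666: 31 days (August has 31).
Sep 7, 1666 → Oct 7, 1666: 30 days (September has 30).
Oct 7, 1666 → Nov 7, 1666: 31 days (October has 31).
Nov 7, 1666 → Nov 21, 1666: 14 days.
Total: 4185 days.

4185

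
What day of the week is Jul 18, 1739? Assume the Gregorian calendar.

Saturday

Doomsday rule: the anchor day for the 1700s is Sunday. For year 39: 39÷12 = 3 r 3, and 3÷4 = 0, so 3+3+0 = 6.
Sunday + 6 ≡ Saturday — that's 1739's doomsday.
In July the doomsday date is Jul 11.
Jul 18 is 7 days after Jul 11; 7 mod 7 = 0, so Saturday + 0 = Saturday.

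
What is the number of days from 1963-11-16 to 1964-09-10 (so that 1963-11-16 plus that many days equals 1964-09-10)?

299

Nov 16, 1963 → Dec 16, 1963: 30 days (November has 30).
Dec 16, 1963 → Jan 16, 1964: 31 days (December has 31).
Jan 16, 1964 → Feb 16, 1964: 31 days (January has 31).
Feb 16, 1964 → Mar 16, 1964: 29 days (February has 29).
Mar 16, 1964 → Apr 16, 1964: 31 days (March has 31).
Apr 16, 1964 → May 16, 1964: 30 days (April has 30).
May 16, 1964 → Jun 16, 1964: 31 days (May has 31).
Jun 16, 1964 → Jul 16, 1964: 30 days (June has 30).
Jul 16, 1964 → Aug 16, 1964: 31 days (July has 31).
Aug 16, 1964 → Sep 10, 1964: 25 days.
Total: 299 days.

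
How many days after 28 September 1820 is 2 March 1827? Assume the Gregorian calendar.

Sep 28, 1820 → Sep 28, 1821: 365 days.
Sep 28, 1821 → Sep 28, 1822: 365 days.
Sep 28, 1822 → Sep 28, 1823: 365 days.
Sep 28, 1823 → Sep 28, 1824: 366 days (Feb 29, 1824 is in that span).
Sep 28, 1824 → Sep 28, 1825: 365 days.
Sep 28, 1825 → Sep 28, 1826: 365 days.
Sep 28, 1826 → Oct 28, 1826: 30 days (September has 30).
Oct 28, 1826 → Nov 28, 1826: 31 days (October has 31).
Nov 28, 1826 → Dec 28, 1826: 30 days (November has 30).
Dec 28, 1826 → Jan 28, 1827: 31 days (December has 31).
Jan 28, 1827 → Feb 28, 1827: 31 days (January has 31).
Feb 28, 1827 → Mar 2, 1827: 2 days.
Total: 2346 days.

2346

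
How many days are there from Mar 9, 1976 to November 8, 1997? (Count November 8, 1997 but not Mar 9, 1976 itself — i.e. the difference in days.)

7914

Mar 9, 1976 → Mar 9, 1977: 365 days.
Mar 9, 1977 → Mar 9, 1978: 365 days.
Mar 9, 1978 → Mar 9, 1979: 365 days.
Mar 9, 1979 → Mar 9, 1980: 366 days (Feb 29, 1980 is in that span).
Mar 9, 1980 → Mar 9, 1981: 365 days.
Mar 9, 1981 → Mar 9, 1982: 365 days.
Mar 9, 1982 → Mar 9, 1983: 365 days.
Mar 9, 1983 → Mar 9, 1984: 366 days (Feb 29, 1984 is in that span).
Mar 9, 1984 → Mar 9, 1985: 365 days.
Mar 9, 1985 → Mar 9, 1986: 365 days.
Mar 9, 1986 → Mar 9, 1987: 365 days.
Mar 9, 1987 → Mar 9, 1988: 366 days (Feb 29, 1988 is in that span).
Mar 9, 1988 → Mar 9, 1989: 365 days.
Mar 9, 1989 → Mar 9, 1990: 365 days.
Mar 9, 1990 → Mar 9, 1991: 365 days.
Mar 9, 1991 → Mar 9, 1992: 366 days (Feb 29, 1992 is in that span).
Mar 9, 1992 → Mar 9, 1993: 365 days.
Mar 9, 1993 → Mar 9, 1994: 365 days.
Mar 9, 1994 → Mar 9, 1995: 365 days.
Mar 9, 1995 → Mar 9, 1996: 366 days (Feb 29, 1996 is in that span).
Mar 9, 1996 → Mar 9, 1997: 365 days.
Mar 9, 1997 → Apr 9, 1997: 31 days (March has 31).
Apr 9, 1997 → May 9, 1997: 30 days (April has 30).
May 9, 1997 → Jun 9, 1997: 31 days (May has 31).
Jun 9, 1997 → Jul 9, 1997: 30 days (June has 30).
Jul 9, 1997 → Aug 9, 1997: 31 days (July has 31).
Aug 9, 1997 → Sep 9, 1997: 31 days (August has 31).
Sep 9, 1997 → Oct 9, 1997: 30 days (September has 30).
Oct 9, 1997 → Nov 8, 1997: 30 days.
Total: 7914 days.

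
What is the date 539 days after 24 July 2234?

+365 (one year) → Jul 24, 2235 (174 left).
Jul has 31 days: +8 → Aug 1, 2235 (166 left).
Aug has 31 days: +31 → Sep 1, 2235 (135 left).
Sep has 30 days: +30 → Oct 1, 2235 (105 left).
Oct has 31 days: +31 → Nov 1, 2235 (74 left).
Nov has 30 days: +30 → Dec 1, 2235 (44 left).
Dec has 31 days: +31 → Jan 1, 2236 (13 left).
+13 → Jan 14, 2236.

January 14, 2236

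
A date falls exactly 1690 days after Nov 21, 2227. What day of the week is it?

Saturday

Nov 21, 2227 is a Wednesday.
1690 mod 7 = 3, so 1690 days after a Wednesday is Wednesday + 3 = Saturday.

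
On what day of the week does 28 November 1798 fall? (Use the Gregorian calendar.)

Doomsday rule: the anchor day for the 1700s is Sunday. For year 98: 98÷12 = 8 r 2, and 2÷4 = 0, so 8+2+0 = 10.
Sunday + 10 ≡ Wednesday — that's 1798's doomsday.
In November the doomsday date is Nov 7.
Nov 28 is 21 days after Nov 7; 21 mod 7 = 0, so Wednesday + 0 = Wednesday.

Wednesday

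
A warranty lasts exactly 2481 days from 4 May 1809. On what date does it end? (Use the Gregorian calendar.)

+365 (one year) → May 4, 1810 (2116 left).
+365 (one year) → May 4, 1811 (1751 left).
+366 (one year; includes Feb 29, 1812) → May 4, 1812 (1385 left).
+365 (one year) → May 4, 1813 (1020 left).
+365 (one year) → May 4, 1814 (655 left).
+365 (one year) → May 4, 1815 (290 left).
May has 31 days: +28 → Jun 1, 1815 (262 left).
Jun has 30 days: +30 → Jul 1, 1815 (232 left).
Jul has 31 days: +31 → Aug 1, 1815 (201 left).
Aug has 31 days: +31 → Sep 1, 1815 (170 left).
Sep has 30 days: +30 → Oct 1, 1815 (140 left).
Oct has 31 days: +31 → Nov 1, 1815 (109 left).
Nov has 30 days: +30 → Dec 1, 1815 (79 left).
Dec has 31 days: +31 → Jan 1, 1816 (48 left).
Jan has 31 days: +31 → Feb 1, 1816 (17 left).
+17 → Feb 18, 1816.

February 18, 1816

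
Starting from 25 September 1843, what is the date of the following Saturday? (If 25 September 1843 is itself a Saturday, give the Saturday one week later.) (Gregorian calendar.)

Sep 25, 1843 is a Monday.
From Monday to the next Saturday is 5 days.
Sep 25, 1843 + 5 = Sep 30, 1843.

September 30, 1843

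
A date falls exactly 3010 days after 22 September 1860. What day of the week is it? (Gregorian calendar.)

Sep 22, 1860 is a Saturday.
3010 mod 7 = 0, so 3010 days after a Saturday is Saturday + 0 = Saturday.

Saturday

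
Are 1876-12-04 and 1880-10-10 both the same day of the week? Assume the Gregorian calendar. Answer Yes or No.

From Dec 4, 1876 to Oct 10, 1880 is 1406 days.
1406 mod 7 = 6, so they are different weekdays.
(Dec 4, 1876 is a Monday; Oct 10, 1880 is a Sunday.)

No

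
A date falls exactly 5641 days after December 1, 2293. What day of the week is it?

Thursday

First find the weekday of Dec 1, 2293. Doomsday rule: the anchor day for the 2200s is Friday. For year 93: 93÷12 = 7 r 9, and 9÷4 = 2, so 7+9+2 = 18.
Friday + 18 ≡ Tuesday — that's 2293's doomsday.
In December the doomsday date is Dec 12.
Dec 1 is 11 days before Dec 12; 11 mod 7 = 4, so Tuesday − 4 = Friday.
5641 mod 7 = 6, so 5641 days after a Friday is Friday + 6 = Thursday.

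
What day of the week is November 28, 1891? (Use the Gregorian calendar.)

Doomsday rule: the anchor day for the 1800s is Friday. For year 91: 91÷12 = 7 r 7, and 7÷4 = 1, so 7+7+1 = 15.
Friday + 15 ≡ Saturday — that's 1891's doomsday.
In November the doomsday date is Nov 7.
Nov 28 is 21 days after Nov 7; 21 mod 7 = 0, so Saturday + 0 = Saturday.

Saturday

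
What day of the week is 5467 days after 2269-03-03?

First find the weekday of Mar 3, 2269. Doomsday rule: the anchor day for the 2200s is Friday. For year 69: 69÷12 = 5 r 9, and 9÷4 = 2, so 5+9+2 = 16.
Friday + 16 ≡ Sunday — that's 2269's doomsday.
In March the doomsday date is Mar 14.
Mar 3 is 11 days before Mar 14; 11 mod 7 = 4, so Sunday − 4 = Wednesday.
5467 mod 7 = 0, so 5467 days after a Wednesday is Wednesday + 0 = Wednesday.

Wednesday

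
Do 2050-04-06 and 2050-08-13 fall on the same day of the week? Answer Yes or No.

No

From Apr 6, 2050 to Aug 13, 2050 is 129 days.
129 mod 7 = 3, so they are different weekdays.
(Apr 6, 2050 is a Wednesday; Aug 13, 2050 is a Saturday.)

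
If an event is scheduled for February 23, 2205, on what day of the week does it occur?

Doomsday rule: the anchor day for the 2200s is Friday. For year 05: 5÷12 = 0 r 5, and 5÷4 = 1, so 0+5+1 = 6.
Friday + 6 ≡ Thursday — that's 2205's doomsday.
In February the doomsday date is Feb 28 (2205 is not a leap year).
Feb 23 is 5 days before Feb 28; 5 mod 7 = 5, so Thursday − 5 = Saturday.

Saturday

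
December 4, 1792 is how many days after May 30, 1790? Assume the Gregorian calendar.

919

May 30, 1790 → May 30, 1791: 365 days.
May 30, 1791 → May 30, 1792: 366 days (Feb 29, 1792 is in that span).
May 30, 1792 → Jun 30, 1792: 31 days (May has 31).
Jun 30, 1792 → Jul 30, 1792: 30 days (June has 30).
Jul 30, 1792 → Aug 30, 1792: 31 days (July has 31).
Aug 30, 1792 → Sep 30, 1792: 31 days (August has 31).
Sep 30, 1792 → Oct 30, 1792: 30 days (September has 30).
Oct 30, 1792 → Nov 30, 1792: 31 days (October has 31).
Nov 30, 1792 → Dec 4, 1792: 4 days.
Total: 919 days.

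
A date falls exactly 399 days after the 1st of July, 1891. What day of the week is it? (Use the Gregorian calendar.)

First find the weekday of Jul 1, 1891. Doomsday rule: the anchor day for the 1800s is Friday. For year 91: 91÷12 = 7 r 7, and 7÷4 = 1, so 7+7+1 = 15.
Friday + 15 ≡ Saturday — that's 1891's doomsday.
In July the doomsday date is Jul 11.
Jul 1 is 10 days before Jul 11; 10 mod 7 = 3, so Saturday − 3 = Wednesday.
399 mod 7 = 0, so 399 days after a Wednesday is Wednesday + 0 = Wednesday.

Wednesday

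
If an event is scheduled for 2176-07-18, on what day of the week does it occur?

Thursday

Doomsday rule: the anchor day for the 2100s is Sunday. For year 76: 76÷12 = 6 r 4, and 4÷4 = 1, so 6+4+1 = 11.
Sunday + 11 ≡ Thursday — that's 2176's doomsday.
In July the doomsday date is Jul 11.
Jul 18 is 7 days after Jul 11; 7 mod 7 = 0, so Thursday + 0 = Thursday.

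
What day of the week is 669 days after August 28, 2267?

Sunday

Aug 28, 2267 is a Wednesday.
669 mod 7 = 4, so 669 days after a Wednesday is Wednesday + 4 = Sunday.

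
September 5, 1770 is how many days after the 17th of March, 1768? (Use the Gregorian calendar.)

Mar 17, 1768 → Mar 17, 1769: 365 days.
Mar 17, 1769 → Mar 17, 1770: 365 days.
Mar 17, 1770 → Apr 17, 1770: 31 days (March has 31).
Apr 17, 1770 → May 17, 1770: 30 days (April has 30).
May 17, 1770 → Jun 17, 1770: 31 days (May has 31).
Jun 17, 1770 → Jul 17, 1770: 30 days (June has 30).
Jul 17, 1770 → Aug 17, 1770: 31 days (July has 31).
Aug 17, 1770 → Sep 5, 1770: 19 days.
Total: 902 days.

902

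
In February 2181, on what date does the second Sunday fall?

February 1, 2181 is a Thursday.
The first Sunday is therefore February 4 (3 days later).
The second Sunday is 4 + 1×7 = February 11.

February 11, 2181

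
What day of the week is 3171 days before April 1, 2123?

Apr 1, 2123 is a Thursday.
3171 mod 7 = 0, so 3171 days before a Thursday is Thursday − 0 = Thursday.

Thursday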